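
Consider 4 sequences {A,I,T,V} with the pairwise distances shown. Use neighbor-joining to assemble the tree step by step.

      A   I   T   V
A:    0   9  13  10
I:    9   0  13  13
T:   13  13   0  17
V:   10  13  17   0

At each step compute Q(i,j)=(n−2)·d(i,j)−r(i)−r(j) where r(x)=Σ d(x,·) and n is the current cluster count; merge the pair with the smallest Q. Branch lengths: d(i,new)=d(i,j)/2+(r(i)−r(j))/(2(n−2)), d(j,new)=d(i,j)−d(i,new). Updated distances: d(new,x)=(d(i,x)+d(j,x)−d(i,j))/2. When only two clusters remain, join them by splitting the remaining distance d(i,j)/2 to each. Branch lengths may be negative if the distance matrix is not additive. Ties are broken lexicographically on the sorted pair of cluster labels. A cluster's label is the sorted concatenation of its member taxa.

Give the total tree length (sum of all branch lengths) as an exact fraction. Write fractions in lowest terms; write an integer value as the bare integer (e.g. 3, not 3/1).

49/2

1. join A+V (d=10, Q=-52) ⇒ AV; edges |A|=3, |V|=7
  updated: d(AV,I)=6, d(AV,T)=10
2. join AV+I (d=6, Q=-29) ⇒ AIV; edges |AV|=3/2, |I|=9/2
  updated: d(AIV,T)=17/2
3. join AIV+T (d=17/2) ⇒ AITV; edges |AIV|=17/4, |T|=17/4
final tree: (((A:3,V:7):3/2,I:9/2):17/4,T:17/4)
total length: 49/2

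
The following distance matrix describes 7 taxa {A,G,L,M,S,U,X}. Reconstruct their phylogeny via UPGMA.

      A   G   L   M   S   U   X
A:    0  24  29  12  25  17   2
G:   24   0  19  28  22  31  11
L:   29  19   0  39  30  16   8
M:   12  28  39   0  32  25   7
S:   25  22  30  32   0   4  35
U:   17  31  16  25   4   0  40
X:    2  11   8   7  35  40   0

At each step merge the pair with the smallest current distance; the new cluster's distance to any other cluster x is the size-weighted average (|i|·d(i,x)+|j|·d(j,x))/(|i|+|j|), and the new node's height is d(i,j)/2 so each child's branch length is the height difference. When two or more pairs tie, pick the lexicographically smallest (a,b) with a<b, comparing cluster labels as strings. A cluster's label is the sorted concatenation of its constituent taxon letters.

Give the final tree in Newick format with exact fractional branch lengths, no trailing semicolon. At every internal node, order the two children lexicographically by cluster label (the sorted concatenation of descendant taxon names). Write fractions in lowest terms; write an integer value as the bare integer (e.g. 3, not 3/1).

step 1: merge (A,X) at d=2; branch lengths A→1, X→1; new cluster AX
  updated: d(AX,G)=35/2, d(AX,L)=37/2, d(AX,M)=19/2, d(AX,S)=30, d(AX,U)=57/2
step 2: merge (S,U) at d=4; branch lengths S→2, U→2; new cluster SU
  updated: d(AX,SU)=117/4, d(G,SU)=53/2, d(L,SU)=23, d(M,SU)=57/2
step 3: merge (AX,M) at d=19/2; branch lengths AX→15/4, M→19/4; new cluster AMX
  updated: d(AMX,G)=21, d(AMX,L)=76/3, d(AMX,SU)=29
step 4: merge (G,L) at d=19; branch lengths G→19/2, L→19/2; new cluster GL
  updated: d(AMX,GL)=139/6, d(GL,SU)=99/4
step 5: merge (AMX,GL) at d=139/6; branch lengths AMX→41/6, GL→25/12; new cluster AGLMX
  updated: d(AGLMX,SU)=273/10
step 6: merge (AGLMX,SU) at d=273/10; branch lengths AGLMX→31/15, SU→233/20; new cluster AGLMSUX
final tree: ((((A:1,X:1):15/4,M:19/4):41/6,(G:19/2,L:19/2):25/12):31/15,(S:2,U:2):233/20)
total length: 842/15

((((A:1,X:1):15/4,M:19/4):41/6,(G:19/2,L:19/2):25/12):31/15,(S:2,U:2):233/20)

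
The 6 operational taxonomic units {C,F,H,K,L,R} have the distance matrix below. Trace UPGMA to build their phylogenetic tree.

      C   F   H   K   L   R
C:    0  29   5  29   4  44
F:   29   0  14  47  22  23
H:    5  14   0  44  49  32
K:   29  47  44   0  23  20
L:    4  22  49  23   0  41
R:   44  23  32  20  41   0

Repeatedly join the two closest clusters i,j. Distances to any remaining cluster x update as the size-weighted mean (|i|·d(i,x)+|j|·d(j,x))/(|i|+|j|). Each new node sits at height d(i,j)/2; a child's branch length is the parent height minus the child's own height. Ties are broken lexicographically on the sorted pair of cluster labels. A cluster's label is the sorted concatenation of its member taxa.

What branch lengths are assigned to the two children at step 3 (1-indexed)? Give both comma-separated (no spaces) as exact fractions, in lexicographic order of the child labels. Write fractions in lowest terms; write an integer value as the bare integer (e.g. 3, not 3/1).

10,10

step 1: merge (C,L) at d=4; branch lengths C→2, L→2; new cluster CL
  updated: d(CL,F)=51/2, d(CL,H)=27, d(CL,K)=26, d(CL,R)=85/2
step 2: merge (F,H) at d=14; branch lengths F→7, H→7; new cluster FH
  updated: d(CL,FH)=105/4, d(FH,K)=91/2, d(FH,R)=55/2
step 3: merge (K,R) at d=20; branch lengths K→10, R→10; new cluster KR
  updated: d(CL,KR)=137/4, d(FH,KR)=73/2
step 4: merge (CL,FH) at d=105/4; branch lengths CL→89/8, FH→49/8; new cluster CFHL
  updated: d(CFHL,KR)=283/8
step 5: merge (CFHL,KR) at d=283/8; branch lengths CFHL→73/16, KR→123/16; new cluster CFHKLR
final tree: (((C:2,L:2):89/8,(F:7,H:7):49/8):73/16,(K:10,R:10):123/16)
total length: 135/2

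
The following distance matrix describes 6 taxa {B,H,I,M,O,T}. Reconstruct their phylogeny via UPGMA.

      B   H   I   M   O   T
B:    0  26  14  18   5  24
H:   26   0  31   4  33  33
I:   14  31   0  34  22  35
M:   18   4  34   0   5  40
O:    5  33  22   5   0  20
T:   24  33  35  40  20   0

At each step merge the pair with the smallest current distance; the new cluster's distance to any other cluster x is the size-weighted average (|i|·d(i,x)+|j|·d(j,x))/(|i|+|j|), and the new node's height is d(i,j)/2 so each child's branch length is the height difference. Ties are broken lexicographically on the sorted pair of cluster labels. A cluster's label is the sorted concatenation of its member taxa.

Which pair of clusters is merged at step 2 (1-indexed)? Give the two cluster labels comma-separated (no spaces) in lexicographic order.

B,O

iteration 1: select H,M (d=4); attach at lengths (2, 2); label the merged cluster HM
  updated: d(B,HM)=22, d(HM,I)=65/2, d(HM,O)=19, d(HM,T)=73/2
iteration 2: select B,O (d=5); attach at lengths (5/2, 5/2); label the merged cluster BO
  updated: d(BO,HM)=41/2, d(BO,I)=18, d(BO,T)=22
iteration 3: select BO,I (d=18); attach at lengths (13/2, 9); label the merged cluster BIO
  updated: d(BIO,HM)=49/2, d(BIO,T)=79/3
iteration 4: select BIO,HM (d=49/2); attach at lengths (13/4, 41/4); label the merged cluster BHIMO
  updated: d(BHIMO,T)=152/5
iteration 5: select BHIMO,T (d=152/5); attach at lengths (59/20, 76/5); label the merged cluster BHIMOT
final tree: ((((B:5/2,O:5/2):13/2,I:9):13/4,(H:2,M:2):41/4):59/20,T:76/5)
total length: 1123/20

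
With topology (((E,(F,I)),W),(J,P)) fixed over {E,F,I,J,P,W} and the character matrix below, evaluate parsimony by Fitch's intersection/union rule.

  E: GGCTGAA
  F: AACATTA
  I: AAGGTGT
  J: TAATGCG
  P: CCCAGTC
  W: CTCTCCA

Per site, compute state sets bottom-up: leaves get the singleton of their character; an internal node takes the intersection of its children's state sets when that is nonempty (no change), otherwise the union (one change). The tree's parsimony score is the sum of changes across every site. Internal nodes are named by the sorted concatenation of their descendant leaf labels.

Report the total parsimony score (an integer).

FI@0: {A} ∩ {A} = {A} (intersection, +0)
EFI@0: {G} ∪ {A} = {A,G} (union, +1)
EFIW@0: {A,G} ∪ {C} = {A,C,G} (union, +1)
JP@0: {T} ∪ {C} = {C,T} (union, +1)
EFIJPW@0: {A,C,G} ∩ {C,T} = {C} (intersection, +0)
FI@1: {A} ∩ {A} = {A} (intersection, +0)
EFI@1: {G} ∪ {A} = {A,G} (union, +1)
EFIW@1: {A,G} ∪ {T} = {A,G,T} (union, +1)
JP@1: {A} ∪ {C} = {A,C} (union, +1)
EFIJPW@1: {A,G,T} ∩ {A,C} = {A} (intersection, +0)
FI@2: {C} ∪ {G} = {C,G} (union, +1)
EFI@2: {C} ∩ {C,G} = {C} (intersection, +0)
EFIW@2: {C} ∩ {C} = {C} (intersection, +0)
JP@2: {A} ∪ {C} = {A,C} (union, +1)
EFIJPW@2: {C} ∩ {A,C} = {C} (intersection, +0)
FI@3: {A} ∪ {G} = {A,G} (union, +1)
EFI@3: {T} ∪ {A,G} = {A,G,T} (union, +1)
EFIW@3: {A,G,T} ∩ {T} = {T} (intersection, +0)
JP@3: {T} ∪ {A} = {A,T} (union, +1)
EFIJPW@3: {T} ∩ {A,T} = {T} (intersection, +0)
FI@4: {T} ∩ {T} = {T} (intersection, +0)
EFI@4: {G} ∪ {T} = {G,T} (union, +1)
EFIW@4: {G,T} ∪ {C} = {C,G,T} (union, +1)
JP@4: {G} ∩ {G} = {G} (intersection, +0)
EFIJPW@4: {C,G,T} ∩ {G} = {G} (intersection, +0)
FI@5: {T} ∪ {G} = {G,T} (union, +1)
EFI@5: {A} ∪ {G,T} = {A,G,T} (union, +1)
EFIW@5: {A,G,T} ∪ {C} = {A,C,G,T} (union, +1)
JP@5: {C} ∪ {T} = {C,T} (union, +1)
EFIJPW@5: {A,C,G,T} ∩ {C,T} = {C,T} (intersection, +0)
FI@6: {A} ∪ {T} = {A,T} (union, +1)
EFI@6: {A} ∩ {A,T} = {A} (intersection, +0)
EFIW@6: {A} ∩ {A} = {A} (intersection, +0)
JP@6: {G} ∪ {C} = {C,G} (union, +1)
EFIJPW@6: {A} ∪ {C,G} = {A,C,G} (union, +1)
per-site changes: [3, 3, 2, 3, 2, 4, 3]; total = 20

20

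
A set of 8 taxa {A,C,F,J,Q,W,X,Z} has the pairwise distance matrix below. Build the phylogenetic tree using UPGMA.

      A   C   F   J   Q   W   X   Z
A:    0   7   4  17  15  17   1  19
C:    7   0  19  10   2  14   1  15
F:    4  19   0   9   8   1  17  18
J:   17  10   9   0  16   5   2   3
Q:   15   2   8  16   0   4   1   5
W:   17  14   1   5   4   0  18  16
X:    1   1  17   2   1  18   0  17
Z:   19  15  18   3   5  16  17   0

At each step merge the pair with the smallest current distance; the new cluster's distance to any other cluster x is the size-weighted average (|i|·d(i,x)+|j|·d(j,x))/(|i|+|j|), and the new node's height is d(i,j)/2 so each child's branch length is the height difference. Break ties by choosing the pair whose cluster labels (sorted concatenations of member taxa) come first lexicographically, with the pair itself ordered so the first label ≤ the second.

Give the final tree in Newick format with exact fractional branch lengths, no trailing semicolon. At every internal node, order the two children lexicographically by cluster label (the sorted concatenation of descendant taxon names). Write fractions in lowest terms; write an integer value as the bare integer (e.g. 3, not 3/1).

(((A:1/2,X:1/2):5/2,(C:1,Q:1):2):53/16,((F:1/2,W:1/2):11/2,(J:3/2,Z:3/2):9/2):5/16)

iteration 1: select A,X (d=1); attach at lengths (1/2, 1/2); label the merged cluster AX
  updated: d(AX,C)=4, d(AX,F)=21/2, d(AX,J)=19/2, d(AX,Q)=8, d(AX,W)=35/2, d(AX,Z)=18
iteration 2: select F,W (d=1); attach at lengths (1/2, 1/2); label the merged cluster FW
  updated: d(AX,FW)=14, d(C,FW)=33/2, d(FW,J)=7, d(FW,Q)=6, d(FW,Z)=17
iteration 3: select C,Q (d=2); attach at lengths (1, 1); label the merged cluster CQ
  updated: d(AX,CQ)=6, d(CQ,FW)=45/4, d(CQ,J)=13, d(CQ,Z)=10
iteration 4: select J,Z (d=3); attach at lengths (3/2, 3/2); label the merged cluster JZ
  updated: d(AX,JZ)=55/4, d(CQ,JZ)=23/2, d(FW,JZ)=12
iteration 5: select AX,CQ (d=6); attach at lengths (5/2, 2); label the merged cluster ACQX
  updated: d(ACQX,FW)=101/8, d(ACQX,JZ)=101/8
iteration 6: select FW,JZ (d=12); attach at lengths (11/2, 9/2); label the merged cluster FJWZ
  updated: d(ACQX,FJWZ)=101/8
iteration 7: select ACQX,FJWZ (d=101/8); attach at lengths (53/16, 5/16); label the merged cluster ACFJQWXZ
final tree: (((A:1/2,X:1/2):5/2,(C:1,Q:1):2):53/16,((F:1/2,W:1/2):11/2,(J:3/2,Z:3/2):9/2):5/16)
total length: 201/8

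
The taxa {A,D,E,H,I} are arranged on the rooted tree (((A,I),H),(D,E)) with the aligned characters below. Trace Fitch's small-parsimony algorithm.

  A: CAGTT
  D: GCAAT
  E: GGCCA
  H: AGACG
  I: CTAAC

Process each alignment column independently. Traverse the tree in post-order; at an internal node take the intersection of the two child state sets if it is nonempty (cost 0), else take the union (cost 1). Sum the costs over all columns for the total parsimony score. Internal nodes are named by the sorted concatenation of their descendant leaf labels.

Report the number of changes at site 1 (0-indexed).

3

[col 0] AI: children A:{C}, I:{C} ∩→ {C}; cost 0
[col 0] AHI: children AI:{C}, H:{A} ∪→ {A,C}; cost 1
[col 0] DE: children D:{G}, E:{G} ∩→ {G}; cost 0
[col 0] ADEHI: children AHI:{A,C}, DE:{G} ∪→ {A,C,G}; cost 1
[col 1] AI: children A:{A}, I:{T} ∪→ {A,T}; cost 1
[col 1] AHI: children AI:{A,T}, H:{G} ∪→ {A,G,T}; cost 1
[col 1] DE: children D:{C}, E:{G} ∪→ {C,G}; cost 1
[col 1] ADEHI: children AHI:{A,G,T}, DE:{C,G} ∩→ {G}; cost 0
[col 2] AI: children A:{G}, I:{A} ∪→ {A,G}; cost 1
[col 2] AHI: children AI:{A,G}, H:{A} ∩→ {A}; cost 0
[col 2] DE: children D:{A}, E:{C} ∪→ {A,C}; cost 1
[col 2] ADEHI: children AHI:{A}, DE:{A,C} ∩→ {A}; cost 0
[col 3] AI: children A:{T}, I:{A} ∪→ {A,T}; cost 1
[col 3] AHI: children AI:{A,T}, H:{C} ∪→ {A,C,T}; cost 1
[col 3] DE: children D:{A}, E:{C} ∪→ {A,C}; cost 1
[col 3] ADEHI: children AHI:{A,C,T}, DE:{A,C} ∩→ {A,C}; cost 0
[col 4] AI: children A:{T}, I:{C} ∪→ {C,T}; cost 1
[col 4] AHI: children AI:{C,T}, H:{G} ∪→ {C,G,T}; cost 1
[col 4] DE: children D:{T}, E:{A} ∪→ {A,T}; cost 1
[col 4] ADEHI: children AHI:{C,G,T}, DE:{A,T} ∩→ {T}; cost 0
per-site changes: [2, 3, 2, 3, 3]; total = 13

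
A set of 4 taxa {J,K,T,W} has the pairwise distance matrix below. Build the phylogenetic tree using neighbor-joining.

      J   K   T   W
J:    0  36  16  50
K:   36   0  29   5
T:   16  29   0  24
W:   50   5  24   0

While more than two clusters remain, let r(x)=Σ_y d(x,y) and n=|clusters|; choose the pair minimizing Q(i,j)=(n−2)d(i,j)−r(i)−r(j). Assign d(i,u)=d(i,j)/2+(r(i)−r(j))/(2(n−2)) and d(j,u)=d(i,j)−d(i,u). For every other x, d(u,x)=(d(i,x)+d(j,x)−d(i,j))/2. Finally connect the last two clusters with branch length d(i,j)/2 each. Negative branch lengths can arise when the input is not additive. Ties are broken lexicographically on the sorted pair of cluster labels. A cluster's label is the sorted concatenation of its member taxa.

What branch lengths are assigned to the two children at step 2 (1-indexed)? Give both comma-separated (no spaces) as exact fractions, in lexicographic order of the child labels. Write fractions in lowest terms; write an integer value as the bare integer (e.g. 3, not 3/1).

97/4,1/4

1. join J+T (d=16, Q=-139) ⇒ JT; edges |J|=65/4, |T|=-1/4
  updated: d(JT,K)=49/2, d(JT,W)=29
2. join JT+K (d=49/2, Q=-117/2) ⇒ JKT; edges |JT|=97/4, |K|=1/4
  updated: d(JKT,W)=19/4
3. join JKT+W (d=19/4) ⇒ JKTW; edges |JKT|=19/8, |W|=19/8
final tree: (((J:65/4,T:-1/4):97/4,K:1/4):19/8,W:19/8)
total length: 181/4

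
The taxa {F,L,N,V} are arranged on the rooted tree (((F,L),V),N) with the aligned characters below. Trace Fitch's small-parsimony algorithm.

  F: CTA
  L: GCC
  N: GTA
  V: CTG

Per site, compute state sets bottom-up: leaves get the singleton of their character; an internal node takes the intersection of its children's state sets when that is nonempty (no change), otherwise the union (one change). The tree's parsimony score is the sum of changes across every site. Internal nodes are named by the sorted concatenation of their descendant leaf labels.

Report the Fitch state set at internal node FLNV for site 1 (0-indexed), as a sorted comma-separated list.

T

FL@0: {C} ∪ {G} = {C,G} (union, +1)
FLV@0: {C,G} ∩ {C} = {C} (intersection, +0)
FLNV@0: {C} ∪ {G} = {C,G} (union, +1)
FL@1: {T} ∪ {C} = {C,T} (union, +1)
FLV@1: {C,T} ∩ {T} = {T} (intersection, +0)
FLNV@1: {T} ∩ {T} = {T} (intersection, +0)
FL@2: {A} ∪ {C} = {A,C} (union, +1)
FLV@2: {A,C} ∪ {G} = {A,C,G} (union, +1)
FLNV@2: {A,C,G} ∩ {A} = {A} (intersection, +0)
per-site changes: [2, 1, 2]; total = 5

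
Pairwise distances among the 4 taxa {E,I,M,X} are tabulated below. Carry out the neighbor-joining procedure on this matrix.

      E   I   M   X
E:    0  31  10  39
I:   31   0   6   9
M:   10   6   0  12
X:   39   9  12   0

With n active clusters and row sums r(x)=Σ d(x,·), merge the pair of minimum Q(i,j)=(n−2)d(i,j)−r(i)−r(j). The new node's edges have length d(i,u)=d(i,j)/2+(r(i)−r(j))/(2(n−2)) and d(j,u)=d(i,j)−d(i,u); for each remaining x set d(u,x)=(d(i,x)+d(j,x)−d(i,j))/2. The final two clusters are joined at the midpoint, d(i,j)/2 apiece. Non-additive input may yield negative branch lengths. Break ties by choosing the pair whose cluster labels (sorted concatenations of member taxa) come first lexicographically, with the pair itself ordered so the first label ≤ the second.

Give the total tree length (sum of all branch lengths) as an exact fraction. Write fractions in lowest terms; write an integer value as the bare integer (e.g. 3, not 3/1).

63/2

step 1: merge (E,M) at d=10, Q=-88; branch lengths E→18, M→-8; new cluster EM
  updated: d(EM,I)=27/2, d(EM,X)=41/2
step 2: merge (EM,I) at d=27/2, Q=-43; branch lengths EM→25/2, I→1; new cluster EIM
  updated: d(EIM,X)=8
step 3: merge (EIM,X) at d=8; branch lengths EIM→4, X→4; new cluster EIMX
final tree: (((E:18,M:-8):25/2,I:1):4,X:4)
total length: 63/2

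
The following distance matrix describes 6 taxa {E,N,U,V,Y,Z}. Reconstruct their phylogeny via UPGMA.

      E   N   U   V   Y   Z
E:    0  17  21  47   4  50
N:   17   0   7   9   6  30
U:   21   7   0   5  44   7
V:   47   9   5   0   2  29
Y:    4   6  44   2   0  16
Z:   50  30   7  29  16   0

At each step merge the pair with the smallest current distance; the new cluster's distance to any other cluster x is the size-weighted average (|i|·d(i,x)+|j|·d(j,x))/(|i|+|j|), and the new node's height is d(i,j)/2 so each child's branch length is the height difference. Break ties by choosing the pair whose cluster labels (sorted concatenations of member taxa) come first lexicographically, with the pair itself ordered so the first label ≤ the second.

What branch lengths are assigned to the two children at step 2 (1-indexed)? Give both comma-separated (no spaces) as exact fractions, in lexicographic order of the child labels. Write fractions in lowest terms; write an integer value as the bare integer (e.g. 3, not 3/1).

step 1: merge (V,Y) at d=2; branch lengths V→1, Y→1; new cluster VY
  updated: d(E,VY)=51/2, d(N,VY)=15/2, d(U,VY)=49/2, d(VY,Z)=45/2
step 2: merge (N,U) at d=7; branch lengths N→7/2, U→7/2; new cluster NU
  updated: d(E,NU)=19, d(NU,VY)=16, d(NU,Z)=37/2
step 3: merge (NU,VY) at d=16; branch lengths NU→9/2, VY→7; new cluster NUVY
  updated: d(E,NUVY)=89/4, d(NUVY,Z)=41/2
step 4: merge (NUVY,Z) at d=41/2; branch lengths NUVY→9/4, Z→41/4; new cluster NUVYZ
  updated: d(E,NUVYZ)=139/5
step 5: merge (E,NUVYZ) at d=139/5; branch lengths E→139/10, NUVYZ→73/20; new cluster ENUVYZ
final tree: (E:139/10,(((N:7/2,U:7/2):9/2,(V:1,Y:1):7):9/4,Z:41/4):73/20)
total length: 1011/20

7/2,7/2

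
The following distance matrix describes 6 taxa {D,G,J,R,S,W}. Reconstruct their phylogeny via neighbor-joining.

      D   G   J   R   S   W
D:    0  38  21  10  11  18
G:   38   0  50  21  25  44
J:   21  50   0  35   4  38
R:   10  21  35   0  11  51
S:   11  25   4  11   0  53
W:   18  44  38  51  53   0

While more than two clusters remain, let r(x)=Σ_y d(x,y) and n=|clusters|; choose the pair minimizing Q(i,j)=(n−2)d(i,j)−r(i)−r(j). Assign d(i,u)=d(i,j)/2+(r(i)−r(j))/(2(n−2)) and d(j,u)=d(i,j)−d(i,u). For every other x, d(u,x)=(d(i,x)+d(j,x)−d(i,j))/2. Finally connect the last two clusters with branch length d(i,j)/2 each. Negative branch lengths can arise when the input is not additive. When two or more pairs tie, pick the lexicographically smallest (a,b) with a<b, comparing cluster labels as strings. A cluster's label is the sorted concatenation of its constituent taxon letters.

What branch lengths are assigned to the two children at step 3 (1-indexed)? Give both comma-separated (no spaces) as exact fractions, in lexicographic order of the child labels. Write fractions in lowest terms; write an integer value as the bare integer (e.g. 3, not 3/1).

1. join J+S (d=4, Q=-236) ⇒ JS; edges |J|=15/2, |S|=-7/2
  updated: d(D,JS)=14, d(G,JS)=71/2, d(JS,R)=21, d(JS,W)=87/2
2. join D+W (d=18, Q=-365/2) ⇒ DW; edges |D|=-15/4, |W|=87/4
  updated: d(DW,G)=32, d(DW,JS)=79/4, d(DW,R)=43/2
3. join DW+JS (d=79/4, Q=-110) ⇒ DJSW; edges |DW|=73/8, |JS|=85/8
  updated: d(DJSW,G)=191/8, d(DJSW,R)=91/8
4. join DJSW+G (d=191/8, Q=-225/4) ⇒ DGJSW; edges |DJSW|=57/8, |G|=67/4
  updated: d(DGJSW,R)=17/4
5. join DGJSW+R (d=17/4) ⇒ DGJRSW; edges |DGJSW|=17/8, |R|=17/8
final tree: ((((D:-15/4,W:87/4):73/8,(J:15/2,S:-7/2):85/8):57/8,G:67/4):17/8,R:17/8)
total length: 559/8

73/8,85/8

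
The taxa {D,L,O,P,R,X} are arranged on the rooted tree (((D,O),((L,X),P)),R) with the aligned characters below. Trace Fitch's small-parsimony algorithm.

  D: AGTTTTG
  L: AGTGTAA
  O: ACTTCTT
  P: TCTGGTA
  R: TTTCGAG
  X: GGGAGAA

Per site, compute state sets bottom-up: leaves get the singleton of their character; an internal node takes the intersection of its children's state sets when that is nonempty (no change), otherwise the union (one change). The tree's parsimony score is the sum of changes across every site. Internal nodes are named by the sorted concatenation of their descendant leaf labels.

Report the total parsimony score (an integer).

site 0, node DO: D={A} ∩ O={A} → {A} (+0)
site 0, node LX: L={A} ∪ X={G} → {A,G} (+1)
site 0, node LPX: LX={A,G} ∪ P={T} → {A,G,T} (+1)
site 0, node DLOPX: DO={A} ∩ LPX={A,G,T} → {A} (+0)
site 0, node DLOPRX: DLOPX={A} ∪ R={T} → {A,T} (+1)
site 1, node DO: D={G} ∪ O={C} → {C,G} (+1)
site 1, node LX: L={G} ∩ X={G} → {G} (+0)
site 1, node LPX: LX={G} ∪ P={C} → {C,G} (+1)
site 1, node DLOPX: DO={C,G} ∩ LPX={C,G} → {C,G} (+0)
site 1, node DLOPRX: DLOPX={C,G} ∪ R={T} → {C,G,T} (+1)
site 2, node DO: D={T} ∩ O={T} → {T} (+0)
site 2, node LX: L={T} ∪ X={G} → {G,T} (+1)
site 2, node LPX: LX={G,T} ∩ P={T} → {T} (+0)
site 2, node DLOPX: DO={T} ∩ LPX={T} → {T} (+0)
site 2, node DLOPRX: DLOPX={T} ∩ R={T} → {T} (+0)
site 3, node DO: D={T} ∩ O={T} → {T} (+0)
site 3, node LX: L={G} ∪ X={A} → {A,G} (+1)
site 3, node LPX: LX={A,G} ∩ P={G} → {G} (+0)
site 3, node DLOPX: DO={T} ∪ LPX={G} → {G,T} (+1)
site 3, node DLOPRX: DLOPX={G,T} ∪ R={C} → {C,G,T} (+1)
site 4, node DO: D={T} ∪ O={C} → {C,T} (+1)
site 4, node LX: L={T} ∪ X={G} → {G,T} (+1)
site 4, node LPX: LX={G,T} ∩ P={G} → {G} (+0)
site 4, node DLOPX: DO={C,T} ∪ LPX={G} → {C,G,T} (+1)
site 4, node DLOPRX: DLOPX={C,G,T} ∩ R={G} → {G} (+0)
site 5, node DO: D={T} ∩ O={T} → {T} (+0)
site 5, node LX: L={A} ∩ X={A} → {A} (+0)
site 5, node LPX: LX={A} ∪ P={T} → {A,T} (+1)
site 5, node DLOPX: DO={T} ∩ LPX={A,T} → {T} (+0)
site 5, node DLOPRX: DLOPX={T} ∪ R={A} → {A,T} (+1)
site 6, node DO: D={G} ∪ O={T} → {G,T} (+1)
site 6, node LX: L={A} ∩ X={A} → {A} (+0)
site 6, node LPX: LX={A} ∩ P={A} → {A} (+0)
site 6, node DLOPX: DO={G,T} ∪ LPX={A} → {A,G,T} (+1)
site 6, node DLOPRX: DLOPX={A,G,T} ∩ R={G} → {G} (+0)
per-site changes: [3, 3, 1, 3, 3, 2, 2]; total = 17

17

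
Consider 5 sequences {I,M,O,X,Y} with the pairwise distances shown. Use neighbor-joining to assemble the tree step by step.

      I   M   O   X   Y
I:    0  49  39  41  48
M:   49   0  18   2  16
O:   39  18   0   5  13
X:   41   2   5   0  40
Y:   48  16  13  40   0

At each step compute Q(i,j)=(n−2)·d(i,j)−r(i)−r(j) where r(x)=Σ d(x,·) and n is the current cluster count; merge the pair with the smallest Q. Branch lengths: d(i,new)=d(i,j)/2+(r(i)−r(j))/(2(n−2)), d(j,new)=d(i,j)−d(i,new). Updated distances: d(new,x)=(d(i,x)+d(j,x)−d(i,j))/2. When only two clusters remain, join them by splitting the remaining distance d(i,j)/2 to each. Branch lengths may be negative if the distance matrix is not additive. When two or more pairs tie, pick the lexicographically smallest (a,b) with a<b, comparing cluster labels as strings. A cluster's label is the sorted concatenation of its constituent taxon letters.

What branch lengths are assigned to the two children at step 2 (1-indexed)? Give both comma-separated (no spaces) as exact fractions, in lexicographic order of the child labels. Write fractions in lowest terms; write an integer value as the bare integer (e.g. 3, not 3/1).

275/8,77/8

1. join M+X (d=2, Q=-167) ⇒ MX; edges |M|=1/2, |X|=3/2
  updated: d(I,MX)=44, d(MX,O)=21/2, d(MX,Y)=27
2. join I+MX (d=44, Q=-249/2) ⇒ IMX; edges |I|=275/8, |MX|=77/8
  updated: d(IMX,O)=11/4, d(IMX,Y)=31/2
3. join IMX+O (d=11/4, Q=-125/4) ⇒ IMOX; edges |IMX|=21/8, |O|=1/8
  updated: d(IMOX,Y)=103/8
4. join IMOX+Y (d=103/8) ⇒ IMOXY; edges |IMOX|=103/16, |Y|=103/16
final tree: (((I:275/8,(M:1/2,X:3/2):77/8):21/8,O:1/8):103/16,Y:103/16)
total length: 493/8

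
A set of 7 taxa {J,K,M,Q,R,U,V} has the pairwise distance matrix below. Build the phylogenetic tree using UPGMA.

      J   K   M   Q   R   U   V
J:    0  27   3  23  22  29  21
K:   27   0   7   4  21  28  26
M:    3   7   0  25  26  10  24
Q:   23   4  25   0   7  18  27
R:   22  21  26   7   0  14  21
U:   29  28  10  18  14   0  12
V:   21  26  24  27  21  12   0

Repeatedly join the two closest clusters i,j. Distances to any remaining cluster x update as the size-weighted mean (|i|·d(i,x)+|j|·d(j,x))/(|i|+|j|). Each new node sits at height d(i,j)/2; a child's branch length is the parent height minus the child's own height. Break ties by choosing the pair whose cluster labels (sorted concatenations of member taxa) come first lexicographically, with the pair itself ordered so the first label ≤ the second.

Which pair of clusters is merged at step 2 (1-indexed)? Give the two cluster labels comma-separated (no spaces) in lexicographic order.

1. join J+M (d=3) ⇒ JM; edges |J|=3/2, |M|=3/2
  updated: d(JM,K)=17, d(JM,Q)=24, d(JM,R)=24, d(JM,U)=39/2, d(JM,V)=45/2
2. join K+Q (d=4) ⇒ KQ; edges |K|=2, |Q|=2
  updated: d(JM,KQ)=41/2, d(KQ,R)=14, d(KQ,U)=23, d(KQ,V)=53/2
3. join U+V (d=12) ⇒ UV; edges |U|=6, |V|=6
  updated: d(JM,UV)=21, d(KQ,UV)=99/4, d(R,UV)=35/2
4. join KQ+R (d=14) ⇒ KQR; edges |KQ|=5, |R|=7
  updated: d(JM,KQR)=65/3, d(KQR,UV)=67/3
5. join JM+UV (d=21) ⇒ JMUV; edges |JM|=9, |UV|=9/2
  updated: d(JMUV,KQR)=22
6. join JMUV+KQR (d=22) ⇒ JKMQRUV; edges |JMUV|=1/2, |KQR|=4
final tree: (((J:3/2,M:3/2):9,(U:6,V:6):9/2):1/2,((K:2,Q:2):5,R:7):4)
total length: 49

K,Q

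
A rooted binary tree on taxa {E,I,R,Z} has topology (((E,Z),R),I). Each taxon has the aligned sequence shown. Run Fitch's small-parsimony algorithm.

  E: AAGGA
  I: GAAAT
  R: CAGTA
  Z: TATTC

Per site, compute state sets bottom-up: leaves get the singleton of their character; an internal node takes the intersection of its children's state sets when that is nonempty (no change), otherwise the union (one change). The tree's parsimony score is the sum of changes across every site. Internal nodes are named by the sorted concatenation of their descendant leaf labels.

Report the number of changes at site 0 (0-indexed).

site 0, node EZ: E={A} ∪ Z={T} → {A,T} (+1)
site 0, node ERZ: EZ={A,T} ∪ R={C} → {A,C,T} (+1)
site 0, node EIRZ: ERZ={A,C,T} ∪ I={G} → {A,C,G,T} (+1)
site 1, node EZ: E={A} ∩ Z={A} → {A} (+0)
site 1, node ERZ: EZ={A} ∩ R={A} → {A} (+0)
site 1, node EIRZ: ERZ={A} ∩ I={A} → {A} (+0)
site 2, node EZ: E={G} ∪ Z={T} → {G,T} (+1)
site 2, node ERZ: EZ={G,T} ∩ R={G} → {G} (+0)
site 2, node EIRZ: ERZ={G} ∪ I={A} → {A,G} (+1)
site 3, node EZ: E={G} ∪ Z={T} → {G,T} (+1)
site 3, node ERZ: EZ={G,T} ∩ R={T} → {T} (+0)
site 3, node EIRZ: ERZ={T} ∪ I={A} → {A,T} (+1)
site 4, node EZ: E={A} ∪ Z={C} → {A,C} (+1)
site 4, node ERZ: EZ={A,C} ∩ R={A} → {A} (+0)
site 4, node EIRZ: ERZ={A} ∪ I={T} → {A,T} (+1)
per-site changes: [3, 0, 2, 2, 2]; total = 9

3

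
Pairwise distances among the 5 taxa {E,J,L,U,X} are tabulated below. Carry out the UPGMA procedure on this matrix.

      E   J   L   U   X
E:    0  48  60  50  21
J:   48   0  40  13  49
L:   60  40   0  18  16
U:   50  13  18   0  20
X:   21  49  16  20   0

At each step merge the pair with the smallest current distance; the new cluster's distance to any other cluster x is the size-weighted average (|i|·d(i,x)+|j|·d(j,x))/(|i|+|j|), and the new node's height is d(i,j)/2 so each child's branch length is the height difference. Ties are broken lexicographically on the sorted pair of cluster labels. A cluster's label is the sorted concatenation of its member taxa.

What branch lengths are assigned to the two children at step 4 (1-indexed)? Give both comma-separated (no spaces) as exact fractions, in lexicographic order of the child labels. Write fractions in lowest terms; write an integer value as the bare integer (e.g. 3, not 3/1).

1. join J+U (d=13) ⇒ JU; edges |J|=13/2, |U|=13/2
  updated: d(E,JU)=49, d(JU,L)=29, d(JU,X)=69/2
2. join L+X (d=16) ⇒ LX; edges |L|=8, |X|=8
  updated: d(E,LX)=81/2, d(JU,LX)=127/4
3. join JU+LX (d=127/4) ⇒ JLUX; edges |JU|=75/8, |LX|=63/8
  updated: d(E,JLUX)=179/4
4. join E+JLUX (d=179/4) ⇒ EJLUX; edges |E|=179/8, |JLUX|=13/2
final tree: (E:179/8,((J:13/2,U:13/2):75/8,(L:8,X:8):63/8):13/2)
total length: 601/8

179/8,13/2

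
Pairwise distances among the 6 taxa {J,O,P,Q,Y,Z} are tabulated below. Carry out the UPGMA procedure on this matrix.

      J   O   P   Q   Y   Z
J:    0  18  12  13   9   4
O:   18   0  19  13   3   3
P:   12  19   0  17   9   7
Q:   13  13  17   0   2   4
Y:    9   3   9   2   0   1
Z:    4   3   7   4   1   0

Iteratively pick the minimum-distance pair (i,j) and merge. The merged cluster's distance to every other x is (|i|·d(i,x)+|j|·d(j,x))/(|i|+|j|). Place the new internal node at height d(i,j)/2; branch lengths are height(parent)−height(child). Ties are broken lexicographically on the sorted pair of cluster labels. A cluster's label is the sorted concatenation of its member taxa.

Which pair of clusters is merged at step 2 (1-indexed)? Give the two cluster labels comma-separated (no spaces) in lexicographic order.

iteration 1: select Y,Z (d=1); attach at lengths (1/2, 1/2); label the merged cluster YZ
  updated: d(J,YZ)=13/2, d(O,YZ)=3, d(P,YZ)=8, d(Q,YZ)=3
iteration 2: select O,YZ (d=3); attach at lengths (3/2, 1); label the merged cluster OYZ
  updated: d(J,OYZ)=31/3, d(OYZ,P)=35/3, d(OYZ,Q)=19/3
iteration 3: select OYZ,Q (d=19/3); attach at lengths (5/3, 19/6); label the merged cluster OQYZ
  updated: d(J,OQYZ)=11, d(OQYZ,P)=13
iteration 4: select J,OQYZ (d=11); attach at lengths (11/2, 7/3); label the merged cluster JOQYZ
  updated: d(JOQYZ,P)=64/5
iteration 5: select JOQYZ,P (d=64/5); attach at lengths (9/10, 32/5); label the merged cluster JOPQYZ
final tree: ((J:11/2,((O:3/2,(Y:1/2,Z:1/2):1):5/3,Q:19/6):7/3):9/10,P:32/5)
total length: 352/15

O,YZ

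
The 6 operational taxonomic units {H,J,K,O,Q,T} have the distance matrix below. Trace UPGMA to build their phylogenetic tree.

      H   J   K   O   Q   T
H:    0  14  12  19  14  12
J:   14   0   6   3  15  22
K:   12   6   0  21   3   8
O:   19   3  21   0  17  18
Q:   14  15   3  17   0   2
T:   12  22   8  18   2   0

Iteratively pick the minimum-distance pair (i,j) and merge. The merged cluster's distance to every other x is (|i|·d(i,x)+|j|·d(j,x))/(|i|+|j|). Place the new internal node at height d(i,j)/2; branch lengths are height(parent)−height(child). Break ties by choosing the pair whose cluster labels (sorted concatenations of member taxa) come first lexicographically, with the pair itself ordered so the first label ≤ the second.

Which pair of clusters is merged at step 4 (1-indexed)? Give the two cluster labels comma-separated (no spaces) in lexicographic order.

step 1: merge (Q,T) at d=2; branch lengths Q→1, T→1; new cluster QT
  updated: d(H,QT)=13, d(J,QT)=37/2, d(K,QT)=11/2, d(O,QT)=35/2
step 2: merge (J,O) at d=3; branch lengths J→3/2, O→3/2; new cluster JO
  updated: d(H,JO)=33/2, d(JO,K)=27/2, d(JO,QT)=18
step 3: merge (K,QT) at d=11/2; branch lengths K→11/4, QT→7/4; new cluster KQT
  updated: d(H,KQT)=38/3, d(JO,KQT)=33/2
step 4: merge (H,KQT) at d=38/3; branch lengths H→19/3, KQT→43/12; new cluster HKQT
  updated: d(HKQT,JO)=33/2
step 5: merge (HKQT,JO) at d=33/2; branch lengths HKQT→23/12, JO→27/4; new cluster HJKOQT
final tree: ((H:19/3,(K:11/4,(Q:1,T:1):7/4):43/12):23/12,(J:3/2,O:3/2):27/4)
total length: 337/12

H,KQT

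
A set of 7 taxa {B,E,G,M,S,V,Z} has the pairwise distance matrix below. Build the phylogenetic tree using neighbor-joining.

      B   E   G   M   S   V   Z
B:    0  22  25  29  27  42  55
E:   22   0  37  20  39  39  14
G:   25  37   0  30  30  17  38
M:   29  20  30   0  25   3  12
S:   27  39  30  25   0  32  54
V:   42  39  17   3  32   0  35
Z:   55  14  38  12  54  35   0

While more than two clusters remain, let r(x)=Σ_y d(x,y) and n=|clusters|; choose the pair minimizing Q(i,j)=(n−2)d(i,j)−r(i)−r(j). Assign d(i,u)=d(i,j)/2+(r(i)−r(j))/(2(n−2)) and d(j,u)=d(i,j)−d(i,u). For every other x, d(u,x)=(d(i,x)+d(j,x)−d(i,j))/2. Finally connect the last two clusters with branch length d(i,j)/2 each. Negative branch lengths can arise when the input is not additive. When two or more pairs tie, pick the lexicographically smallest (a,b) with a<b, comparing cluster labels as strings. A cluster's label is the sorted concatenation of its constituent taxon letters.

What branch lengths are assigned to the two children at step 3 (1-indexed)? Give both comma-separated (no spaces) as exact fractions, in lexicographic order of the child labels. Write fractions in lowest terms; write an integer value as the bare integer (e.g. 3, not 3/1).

145/12,71/12

iteration 1: select E,Z (d=14, Q=-309); attach at lengths (33/10, 107/10); label the merged cluster EZ
  updated: d(B,EZ)=63/2, d(EZ,G)=61/2, d(EZ,M)=9, d(EZ,S)=79/2, d(EZ,V)=30
iteration 2: select M,V (d=3, Q=-208); attach at lengths (-2, 5); label the merged cluster MV
  updated: d(B,MV)=34, d(EZ,MV)=18, d(G,MV)=22, d(MV,S)=27
iteration 3: select EZ,MV (d=18, Q=-333/2); attach at lengths (145/12, 71/12); label the merged cluster EMVZ
  updated: d(B,EMVZ)=95/4, d(EMVZ,G)=69/4, d(EMVZ,S)=97/4
iteration 4: select B,S (d=27, Q=-103); attach at lengths (97/8, 119/8); label the merged cluster BS
  updated: d(BS,EMVZ)=21/2, d(BS,G)=14
iteration 5: select BS,EMVZ (d=21/2, Q=-167/4); attach at lengths (29/8, 55/8); label the merged cluster BEMSVZ
  updated: d(BEMSVZ,G)=83/8
iteration 6: select BEMSVZ,G (d=83/8); attach at lengths (83/16, 83/16); label the merged cluster BEGMSVZ
final tree: (((B:97/8,S:119/8):29/8,((E:33/10,Z:107/10):145/12,(M:-2,V:5):71/12):55/8):83/16,G:83/16)
total length: 663/8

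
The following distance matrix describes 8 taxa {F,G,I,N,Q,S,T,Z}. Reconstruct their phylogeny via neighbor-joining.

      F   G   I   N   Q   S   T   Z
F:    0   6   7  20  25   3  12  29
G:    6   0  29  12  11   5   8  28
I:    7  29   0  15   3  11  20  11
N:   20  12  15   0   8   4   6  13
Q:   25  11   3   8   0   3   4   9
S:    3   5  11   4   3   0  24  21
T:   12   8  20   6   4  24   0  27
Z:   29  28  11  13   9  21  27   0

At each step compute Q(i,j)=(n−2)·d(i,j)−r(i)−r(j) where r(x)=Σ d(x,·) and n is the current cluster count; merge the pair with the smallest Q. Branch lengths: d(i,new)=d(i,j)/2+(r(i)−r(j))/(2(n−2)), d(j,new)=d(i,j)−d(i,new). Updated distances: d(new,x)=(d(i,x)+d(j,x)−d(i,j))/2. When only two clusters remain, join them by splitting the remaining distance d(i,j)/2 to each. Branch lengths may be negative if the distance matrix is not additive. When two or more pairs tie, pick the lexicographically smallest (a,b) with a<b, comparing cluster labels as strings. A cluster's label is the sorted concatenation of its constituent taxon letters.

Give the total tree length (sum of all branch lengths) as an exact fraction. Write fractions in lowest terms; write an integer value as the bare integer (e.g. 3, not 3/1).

step 1: merge (I,Z) at d=11, Q=-168; branch lengths I→2, Z→9; new cluster IZ
  updated: d(F,IZ)=25/2, d(G,IZ)=23, d(IZ,N)=17/2, d(IZ,Q)=1/2, d(IZ,S)=21/2, d(IZ,T)=18
step 2: merge (IZ,Q) at d=1/2, Q=-122; branch lengths IZ→12/5, Q→-19/10; new cluster IQZ
  updated: d(F,IQZ)=37/2, d(G,IQZ)=67/4, d(IQZ,N)=8, d(IQZ,S)=13/2, d(IQZ,T)=43/4
step 3: merge (F,S) at d=3, Q=-90; branch lengths F→29/8, S→-5/8; new cluster FS
  updated: d(FS,G)=4, d(FS,IQZ)=11, d(FS,N)=21/2, d(FS,T)=33/2
step 4: merge (FS,G) at d=4, Q=-283/4; branch lengths FS→53/24, G→43/24; new cluster FGS
  updated: d(FGS,IQZ)=95/8, d(FGS,N)=37/4, d(FGS,T)=41/4
step 5: merge (FGS,IQZ) at d=95/8, Q=-153/4; branch lengths FGS→49/8, IQZ→23/4; new cluster FGIQSZ
  updated: d(FGIQSZ,N)=43/16, d(FGIQSZ,T)=73/16
step 6: merge (FGIQSZ,N) at d=43/16, Q=-53/4; branch lengths FGIQSZ→5/8, N→33/16; new cluster FGINQSZ
  updated: d(FGINQSZ,T)=63/16
step 7: merge (FGINQSZ,T) at d=63/16; branch lengths FGINQSZ→63/32, T→63/32; new cluster FGINQSTZ
final tree: (((((F:29/8,S:-5/8):53/24,G:43/24):49/8,((I:2,Z:9):12/5,Q:-19/10):23/4):5/8,N:33/16):63/32,T:63/32)
total length: 37

37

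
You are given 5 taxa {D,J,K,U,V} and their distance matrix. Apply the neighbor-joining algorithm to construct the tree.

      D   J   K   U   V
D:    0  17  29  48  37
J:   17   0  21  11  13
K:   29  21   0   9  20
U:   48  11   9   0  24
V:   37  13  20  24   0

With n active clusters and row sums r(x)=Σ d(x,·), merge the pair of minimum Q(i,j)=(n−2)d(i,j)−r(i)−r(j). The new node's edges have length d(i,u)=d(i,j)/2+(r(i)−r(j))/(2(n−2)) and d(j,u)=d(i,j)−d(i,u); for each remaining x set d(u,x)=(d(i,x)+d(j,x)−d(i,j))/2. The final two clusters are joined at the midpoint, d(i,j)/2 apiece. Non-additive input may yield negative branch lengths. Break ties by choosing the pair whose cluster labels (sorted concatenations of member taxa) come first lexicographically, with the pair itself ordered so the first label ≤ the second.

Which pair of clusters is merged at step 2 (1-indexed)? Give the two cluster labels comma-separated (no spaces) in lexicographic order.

D,J

step 1: merge (K,U) at d=9, Q=-144; branch lengths K→7/3, U→20/3; new cluster KU
  updated: d(D,KU)=34, d(J,KU)=23/2, d(KU,V)=35/2
step 2: merge (D,J) at d=17, Q=-191/2; branch lengths D→161/8, J→-25/8; new cluster DJ
  updated: d(DJ,KU)=57/4, d(DJ,V)=33/2
step 3: merge (DJ,KU) at d=57/4, Q=-193/4; branch lengths DJ→53/8, KU→61/8; new cluster DJKU
  updated: d(DJKU,V)=79/8
step 4: merge (DJKU,V) at d=79/8; branch lengths DJKU→79/16, V→79/16; new cluster DJKUV
final tree: (((D:161/8,J:-25/8):53/8,(K:7/3,U:20/3):61/8):79/16,V:79/16)
total length: 401/8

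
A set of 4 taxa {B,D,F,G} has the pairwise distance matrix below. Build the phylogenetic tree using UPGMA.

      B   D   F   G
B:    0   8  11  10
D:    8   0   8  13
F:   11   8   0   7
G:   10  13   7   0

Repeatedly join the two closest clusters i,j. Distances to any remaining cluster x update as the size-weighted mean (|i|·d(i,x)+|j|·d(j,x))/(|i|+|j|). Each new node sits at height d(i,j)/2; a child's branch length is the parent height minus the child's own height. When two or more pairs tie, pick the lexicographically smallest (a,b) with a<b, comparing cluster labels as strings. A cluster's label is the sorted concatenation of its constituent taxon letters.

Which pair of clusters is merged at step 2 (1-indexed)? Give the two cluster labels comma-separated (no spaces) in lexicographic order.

B,D

step 1: merge (F,G) at d=7; branch lengths F→7/2, G→7/2; new cluster FG
  updated: d(B,FG)=21/2, d(D,FG)=21/2
step 2: merge (B,D) at d=8; branch lengths B→4, D→4; new cluster BD
  updated: d(BD,FG)=21/2
step 3: merge (BD,FG) at d=21/2; branch lengths BD→5/4, FG→7/4; new cluster BDFG
final tree: ((B:4,D:4):5/4,(F:7/2,G:7/2):7/4)
total length: 18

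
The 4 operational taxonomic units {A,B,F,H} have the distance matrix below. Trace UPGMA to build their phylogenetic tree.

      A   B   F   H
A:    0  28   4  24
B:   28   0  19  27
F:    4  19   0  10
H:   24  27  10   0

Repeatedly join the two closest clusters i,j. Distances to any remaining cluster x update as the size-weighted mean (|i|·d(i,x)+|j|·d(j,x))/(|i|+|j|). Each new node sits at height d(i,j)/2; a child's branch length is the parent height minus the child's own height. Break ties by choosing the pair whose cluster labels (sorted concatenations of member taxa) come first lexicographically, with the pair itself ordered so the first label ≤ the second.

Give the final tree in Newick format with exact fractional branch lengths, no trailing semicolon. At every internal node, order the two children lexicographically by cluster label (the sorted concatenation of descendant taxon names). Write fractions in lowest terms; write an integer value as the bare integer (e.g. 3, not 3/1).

(((A:2,F:2):13/2,H:17/2):23/6,B:37/3)

step 1: merge (A,F) at d=4; branch lengths A→2, F→2; new cluster AF
  updated: d(AF,B)=47/2, d(AF,H)=17
step 2: merge (AF,H) at d=17; branch lengths AF→13/2, H→17/2; new cluster AFH
  updated: d(AFH,B)=74/3
step 3: merge (AFH,B) at d=74/3; branch lengths AFH→23/6, B→37/3; new cluster ABFH
final tree: (((A:2,F:2):13/2,H:17/2):23/6,B:37/3)
total length: 211/6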